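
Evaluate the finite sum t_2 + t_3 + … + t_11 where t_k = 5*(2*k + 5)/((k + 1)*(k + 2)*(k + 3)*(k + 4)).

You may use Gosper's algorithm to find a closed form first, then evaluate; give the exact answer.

Σ = 4/13

The ratio is (k + 1)*(2*k + 7)/((k + 5)*(2*k + 5)).
A = k + 1, B = k + 5, C = k + 5/2.
f must satisfy (k + 1)·f(k+1) − (k + 4)·f(k) = k + 5/2.
Bound: deg f ≤ 3.
Solve for f: f(k) = k*(k + 2)*(k + 4)/6 (degree 3 ≤ 3).
So s_k = (B(k−1)f/C)·t_k = (k*(k + 2)*(k + 4)**2/(3*(2*k + 5)))·t_k = 5*k*(k + 4)/(3*(k**2 + 4*k + 3)).
s_(k+1) − s_k = 5*(2*k + 5)/(k**4 + 10*k**3 + 35*k**2 + 50*k + 24) = t_k.
Telescoping: Σ = s_(12) − s_(2) = 64/39 − (4/3) = 4/13.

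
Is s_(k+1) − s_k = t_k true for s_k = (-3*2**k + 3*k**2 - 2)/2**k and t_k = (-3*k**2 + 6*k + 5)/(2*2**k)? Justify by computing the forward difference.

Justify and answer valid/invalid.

Valid — Δs_k = t_k.

s_(k+1) = (-6*2**k + 3*(k + 1)**2 - 2)/(2*2**k)
s_(k+1) − s_k = (-3*k**2 + 6*k + 5)/(2*2**k)
(s_(k+1) − s_k) − t_k = 0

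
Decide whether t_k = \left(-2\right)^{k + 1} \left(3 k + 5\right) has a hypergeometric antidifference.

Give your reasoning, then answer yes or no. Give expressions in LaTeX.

Yes. s_k = 2 \left(-2\right)^{k} \left(k + 1\right).

r(k) = 2*(-3*k - 8)/(3*k + 5) after simplifying.
Gosper form: A/B · C(k+1)/C(k) with A=-2, B=1, C=k + 5/3.
Solve (-2)·f(k+1) − (1)·f(k) = k + 5/3.
From deg A=0, deg B=0, deg C=1: d=1.
Match coefficients ⇒ f(k) = -(k + 1)/3.
Certificate R = B(k−1)f/C = -(k + 1)/(3*k + 5) gives s_k = 2*(-2)**k*(k + 1).
Check: Δs_k = (-2)**(k + 1)*(3*k + 5). ✓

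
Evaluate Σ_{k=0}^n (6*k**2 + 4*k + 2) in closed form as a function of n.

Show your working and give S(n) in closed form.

The ratio is (3*k**2 + 8*k + 6)/(3*k**2 + 2*k + 1).
A = 1, B = 1, C = k**2 + 2*k/3 + 1/3.
Need (1)·f(k+1) − (1)·f(k) = k**2 + 2*k/3 + 1/3.
From deg A=0, deg B=0, deg C=2: d=3.
A polynomial solution: f(k) = k*(2*k**2 - k + 1)/6.
Then R = B(k−1)f/C = k*(2*k**2 - k + 1)/(2*(3*k**2 + 2*k + 1)), so s_k = R(k)·t_k = k*(2*k**2 - k + 1).
Δs = 6*k**2 + 4*k + 2, as required.
Telescope: S(n) = s_(n+1) − s_(0) = 2*n**3 + 5*n**2 + 5*n + 2 − (0) = 2*n**3 + 5*n**2 + 5*n + 2.

S(n) = 2*n**3 + 5*n**2 + 5*n + 2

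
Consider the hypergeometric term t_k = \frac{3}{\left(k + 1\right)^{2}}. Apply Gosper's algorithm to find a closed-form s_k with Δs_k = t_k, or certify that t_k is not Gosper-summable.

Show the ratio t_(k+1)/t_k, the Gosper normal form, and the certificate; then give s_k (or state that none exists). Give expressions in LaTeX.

none — t_k is not Gosper-summable

r(k) = (k + 1)**2/(k + 2)**2 after simplifying.
Gosper form: A/B · C(k+1)/C(k) with A=k**2 + 2*k + 1, B=k**2 + 4*k + 4, C=1.
Solve (k**2 + 2*k + 1)·f(k+1) − (k**2 + 2*k + 1)·f(k) = 1.
Bound: deg f ≤ 0.
f = c0 ⇒ A·f(k+1) − B(k−1)·f(k) − C = -1. The system {-1 = 0} is inconsistent; no antidifference.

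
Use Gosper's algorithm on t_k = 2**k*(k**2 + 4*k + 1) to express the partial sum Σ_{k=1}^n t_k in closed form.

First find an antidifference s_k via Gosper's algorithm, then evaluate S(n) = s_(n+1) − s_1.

S(n) = 2**(n + 1)*n*(n + 2)

r(k) = 2*(k**2 + 6*k + 6)/(k**2 + 4*k + 1) after simplifying.
Take A(k)=2, B(k)=1, C(k)=k**2 + 4*k + 1.
Solve (2)·f(k+1) − (1)·f(k) = k**2 + 4*k + 1.
d = 2 from the (0,0,2) case.
Match coefficients ⇒ f(k) = (k - 1)*(k + 1).
So s_k = (B(k−1)f/C)·t_k = ((k - 1)*(k + 1)/(k**2 + 4*k + 1))·t_k = 2**k*(k**2 - 1).
Verify: 2**k*(k**2 + 4*k + 1) matches t_k.
Evaluate: s_(n+1) = 2**(n + 1)*n*(n + 2); subtract s_(1) = 0 ⇒ S(n) = 2**(n + 1)*n*(n + 2).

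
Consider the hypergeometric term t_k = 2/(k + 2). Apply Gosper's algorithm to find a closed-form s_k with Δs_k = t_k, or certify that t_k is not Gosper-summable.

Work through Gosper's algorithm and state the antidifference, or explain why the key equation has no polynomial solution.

none — t_k is not Gosper-summable

The ratio is (k + 2)/(k + 3).
Normal form (A,B,C) = (k + 2, k + 3, 1).
Solve (k + 2)·f(k+1) − (k + 2)·f(k) = 1.
deg f ≤ 0 (via 1,1,0).
Write f(k) = c0. Then LHS − RHS = -1, requiring -1 = 0: contradictory. No certificate.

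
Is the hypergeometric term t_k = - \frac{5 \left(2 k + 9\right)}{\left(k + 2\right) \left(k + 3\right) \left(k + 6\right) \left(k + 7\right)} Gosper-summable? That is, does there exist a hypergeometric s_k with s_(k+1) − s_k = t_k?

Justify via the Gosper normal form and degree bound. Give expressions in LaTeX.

The ratio is (k + 2)*(k + 6)*(2*k + 11)/((k + 4)*(k + 8)*(2*k + 9)).
A = k + 2, B = k + 8, C = k**3 + 27*k**2/2 + 121*k/2 + 90.
f must satisfy (k + 2)·f(k+1) − (k + 7)·f(k) = k**3 + 27*k**2/2 + 121*k/2 + 90.
deg f ≤ 5 (via 1,1,3).
Solve for f: f(k) = k*(k + 3)*(k + 4)*(k + 5)*(k + 8)/24 (degree 5 ≤ 5).
R(k) = B(k−1)·f(k)/C(k) = k*(k + 3)*(k + 7)*(k + 8)/(12*(2*k + 9)); s_k = R·t_k = 5*k*(-k - 8)/(12*(k**2 + 8*k + 12)).
Check: Δs_k = 5*(-2*k - 9)/(k**4 + 18*k**3 + 113*k**2 + 288*k + 252). ✓

Yes. s_k = \frac{5 k \left(- k - 8\right)}{12 \left(k^{2} + 8 k + 12\right)}.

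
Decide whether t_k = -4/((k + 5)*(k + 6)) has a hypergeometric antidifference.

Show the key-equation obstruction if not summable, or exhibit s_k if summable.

Yes. s_k = -4*k/(5*k + 25).

t_(k+1)/t_k = (k + 5)/(k + 7).
Factor: A=k + 5; B=k + 7; C=1.
Need (k + 5)·f(k+1) − (k + 6)·f(k) = 1.
From deg A=1, deg B=1, deg C=0: d=1.
Solving with deg f ≤ 1: f(k) = k/5.
R(k) = B(k−1)·f(k)/C(k) = k*(k + 6)/5; s_k = R·t_k = -4*k/(5*k + 25).
Verify: -4/(k**2 + 11*k + 30) matches t_k.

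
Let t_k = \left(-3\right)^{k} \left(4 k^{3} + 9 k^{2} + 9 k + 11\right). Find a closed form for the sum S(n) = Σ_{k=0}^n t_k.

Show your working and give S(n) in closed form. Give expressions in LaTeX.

r(k) = 3*(-4*k**3 - 21*k**2 - 39*k - 33)/(4*k**3 + 9*k**2 + 9*k + 11) after simplifying.
Normal form (A,B,C) = (-3, 1, k**3 + 9*k**2/4 + 9*k/4 + 11/4).
Need (-3)·f(k+1) − (1)·f(k) = k**3 + 9*k**2/4 + 9*k/4 + 11/4.
deg f ≤ 3 (via 0,0,3).
Solve for f: f(k) = -(k**3 + 2)/4 (degree 3 ≤ 3).
Certificate R = B(k−1)f/C = -(k**3 + 2)/(4*k**3 + 9*k**2 + 9*k + 11) gives s_k = (-3)**k*(-k**3 - 2).
Check: Δs_k = (-3)**k*(k**3 + 3*(k + 1)**3 + 8). ✓
Evaluate: s_(n+1) = 3*(-3)**n*(n**3 + 3*n**2 + 3*n + 3); subtract s_(0) = -2 ⇒ S(n) = -(-3)**(n + 1)*n**3 + (-3)**(n + 2)*n**2 + (-3)**(n + 2)*n + (-3)**(n + 2) + 2.

S(n) = - \left(-3\right)^{n + 1} n^{3} + \left(-3\right)^{n + 2} n^{2} + \left(-3\right)^{n + 2} n + \left(-3\right)^{n + 2} + 2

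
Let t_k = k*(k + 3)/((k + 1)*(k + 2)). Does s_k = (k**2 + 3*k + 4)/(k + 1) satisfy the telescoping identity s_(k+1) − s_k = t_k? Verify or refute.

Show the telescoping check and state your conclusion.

valid; difference matches t_k

s_(k+1) = (k**2 + 5*k + 8)/(k + 2)
s_(k+1) − s_k = k*(k + 3)/(k**2 + 3*k + 2)
(s_(k+1) − s_k) − t_k = 0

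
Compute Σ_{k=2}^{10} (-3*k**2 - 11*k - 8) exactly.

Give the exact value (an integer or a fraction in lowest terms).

Σ = -1818

t_(k+1)/t_k = (3*k**2 + 17*k + 22)/(3*k**2 + 11*k + 8).
A = 1, B = 1, C = k**2 + 11*k/3 + 8/3.
Key eq: (1)·f(k+1) = (1)·f(k) + (k**2 + 11*k/3 + 8/3).
Degrees (0,0,2) ⇒ d ≤ 3.
Coefficient equations give f(k) = k*(k + 1)*(k + 3)/3.
Certificate R = B(k−1)f/C = k*(k + 3)/(3*k + 8) gives s_k = k*(-k**2 - 4*k - 3).
Check: Δs_k = -3*k**2 - 11*k - 8. ✓
Evaluate s at k=11 and k=2: -1848 and -30; difference -1818.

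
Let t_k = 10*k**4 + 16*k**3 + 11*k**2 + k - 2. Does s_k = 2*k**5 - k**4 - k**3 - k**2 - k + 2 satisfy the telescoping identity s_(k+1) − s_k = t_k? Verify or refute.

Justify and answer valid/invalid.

s_(k+1) = k**2*(2*k**3 + 9*k**2 + 15*k + 10)
s_(k+1) − s_k = 10*k**4 + 16*k**3 + 11*k**2 + k - 2
(s_(k+1) − s_k) − t_k = 0

valid; difference matches t_k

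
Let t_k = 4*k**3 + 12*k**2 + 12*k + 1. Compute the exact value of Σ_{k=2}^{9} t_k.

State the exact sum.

Ratio r(k) = (4*k**3 + 24*k**2 + 48*k + 29)/(4*k**3 + 12*k**2 + 12*k + 1).
Normal form (A,B,C) = (1, 1, k**3 + 3*k**2 + 3*k + 1/4).
Solve (1)·f(k+1) − (1)·f(k) = k**3 + 3*k**2 + 3*k + 1/4.
From deg A=0, deg B=0, deg C=3: d=4.
Match coefficients ⇒ f(k) = k*(k**3 + 2*k**2 + k - 3)/4.
So s_k = (B(k−1)f/C)·t_k = (k*(k**3 + 2*k**2 + k - 3)/(4*k**3 + 12*k**2 + 12*k + 1))·t_k = k*(k**3 + 2*k**2 + k - 3).
Verify: 4*k**3 + 12*k**2 + 12*k + 1 matches t_k.
Sum = s_(10) − s_(2); s_(10) = 12070, s_(2) = 30 ⇒ 12040.

Σ = 12040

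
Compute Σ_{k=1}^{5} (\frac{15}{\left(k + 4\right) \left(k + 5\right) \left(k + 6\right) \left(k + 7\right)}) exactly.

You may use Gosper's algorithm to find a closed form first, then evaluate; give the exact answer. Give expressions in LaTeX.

r(k) = (k + 4)/(k + 8) after simplifying.
Factor: A=k + 4; B=k + 8; C=1.
Solve (k + 4)·f(k+1) − (k + 7)·f(k) = 1.
Bound: deg f ≤ 3.
Solving with deg f ≤ 3: f(k) = k*(k**2 + 15*k + 74)/360.
Certificate R = B(k−1)f/C = k*(k + 7)*(k**2 + 15*k + 74)/360 gives s_k = k*(k**2 + 15*k + 74)/(24*(k + 4)*(k + 5)*(k + 6)).
Check: Δs_k = 15/(k**4 + 22*k**3 + 179*k**2 + 638*k + 840). ✓
Telescoping: Σ = s_(6) − s_(1) = 5/132 − (1/56) = 37/1848.

Σ = 37/1848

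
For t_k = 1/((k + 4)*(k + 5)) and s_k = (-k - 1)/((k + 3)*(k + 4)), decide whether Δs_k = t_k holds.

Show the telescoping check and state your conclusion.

Invalid: residual -4/(k**3 + 12*k**2 + 47*k + 60) ≠ 0.

s_(k+1) = (-k - 2)/((k + 4)*(k + 5))
s_(k+1) − s_k = (k - 1)/(k**3 + 12*k**2 + 47*k + 60)
(s_(k+1) − s_k) − t_k = -4/(k**3 + 12*k**2 + 47*k + 60)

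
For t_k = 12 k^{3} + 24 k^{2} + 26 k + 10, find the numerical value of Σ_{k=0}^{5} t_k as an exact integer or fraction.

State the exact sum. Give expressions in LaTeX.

r(k) = (6*k**3 + 30*k**2 + 55*k + 36)/(6*k**3 + 12*k**2 + 13*k + 5) after simplifying.
Normal form (A,B,C) = (1, 1, k**3 + 2*k**2 + 13*k/6 + 5/6).
Key eq: (1)·f(k+1) = (1)·f(k) + (k**3 + 2*k**2 + 13*k/6 + 5/6).
From deg A=0, deg B=0, deg C=3: d=4.
Match coefficients ⇒ f(k) = k*(3*k**3 + 2*k**2 + 4*k + 1)/12.
So s_k = (B(k−1)f/C)·t_k = (k*(3*k**3 + 2*k**2 + 4*k + 1)/(2*(6*k**3 + 12*k**2 + 13*k + 5)))·t_k = k*(3*k**3 + 2*k**2 + 4*k + 1).
Check: Δs_k = 12*k**3 + 24*k**2 + 26*k + 10. ✓
Evaluate s at k=6 and k=0: 4470 and 0; difference 4470.

Σ = 4470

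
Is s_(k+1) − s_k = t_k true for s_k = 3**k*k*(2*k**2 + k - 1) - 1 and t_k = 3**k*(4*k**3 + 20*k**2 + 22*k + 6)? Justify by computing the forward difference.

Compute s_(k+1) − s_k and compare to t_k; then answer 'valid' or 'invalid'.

valid; difference matches t_k

s_(k+1) = 3**(k + 1)*(k + 1)*(k + 2*(k + 1)**2) - 1
s_(k+1) − s_k = 3**k*(4*k**3 + 20*k**2 + 22*k + 6)
(s_(k+1) − s_k) − t_k = 0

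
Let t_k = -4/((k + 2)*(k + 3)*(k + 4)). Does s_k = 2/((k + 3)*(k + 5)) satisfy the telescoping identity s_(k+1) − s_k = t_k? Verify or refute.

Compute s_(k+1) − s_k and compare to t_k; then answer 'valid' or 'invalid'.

s_(k+1) = 2/((k + 4)*(k + 6))
s_(k+1) − s_k = 2*(-2*k - 9)/(k**4 + 18*k**3 + 119*k**2 + 342*k + 360)
(s_(k+1) − s_k) − t_k = 6*(3*k + 14)/(k**5 + 20*k**4 + 155*k**3 + 580*k**2 + 1044*k + 720)

Invalid: residual 6*(3*k + 14)/(k**5 + 20*k**4 + 155*k**3 + 580*k**2 + 1044*k + 720) ≠ 0.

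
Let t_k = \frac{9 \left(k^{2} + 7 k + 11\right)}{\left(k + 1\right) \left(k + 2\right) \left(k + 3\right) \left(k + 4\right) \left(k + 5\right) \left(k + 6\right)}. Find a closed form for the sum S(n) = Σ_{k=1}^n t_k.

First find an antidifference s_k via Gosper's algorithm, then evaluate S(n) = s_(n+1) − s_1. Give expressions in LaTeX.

S(n) = \frac{n \left(n^{2} + 12 n + 44\right)}{16 \left(n^{3} + 12 n^{2} + 44 n + 48\right)}

t_(k+1)/t_k = (k + 1)*(7*k + (k + 1)**2 + 18)/((k + 7)*(k**2 + 7*k + 11)).
Gosper form: A/B · C(k+1)/C(k) with A=k + 1, B=k + 7, C=k**2 + 7*k + 11.
f must satisfy (k + 1)·f(k+1) − (k + 6)·f(k) = k**2 + 7*k + 11.
Degrees (1,1,2) ⇒ d ≤ 5.
Match coefficients ⇒ f(k) = k*(k + 2)*(k + 4)*(k**2 + 9*k + 23)/45.
Then R = B(k−1)f/C = k*(k + 2)*(k + 4)*(k + 6)*(k**2 + 9*k + 23)/(45*(k**2 + 7*k + 11)), so s_k = R(k)·t_k = k*(k**2 + 9*k + 23)/(5*(k**3 + 9*k**2 + 23*k + 15)).
Check: Δs_k = 9*(k**2 + 7*k + 11)/(k**6 + 21*k**5 + 175*k**4 + 735*k**3 + 1624*k**2 + 1764*k + 720). ✓
Telescope: S(n) = s_(n+1) − s_(1) = (n**3 + 12*n**2 + 44*n + 33)/(5*(n**3 + 12*n**2 + 44*n + 48)) − (11/80) = n*(n**2 + 12*n + 44)/(16*(n**3 + 12*n**2 + 44*n + 48)).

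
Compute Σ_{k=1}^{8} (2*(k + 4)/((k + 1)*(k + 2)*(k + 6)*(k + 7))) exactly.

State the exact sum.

Σ = 34/525

t_(k+1)/t_k = (k + 1)*(k + 5)*(k + 6)/((k + 3)*(k + 4)*(k + 8)).
Normal form (A,B,C) = (k + 1, k + 8, k**4 + 16*k**3 + 95*k**2 + 248*k + 240).
f must satisfy (k + 1)·f(k+1) − (k + 7)·f(k) = k**4 + 16*k**3 + 95*k**2 + 248*k + 240.
Bound: deg f ≤ 6.
Match coefficients ⇒ f(k) = k*(k + 2)*(k + 3)*(k + 4)*(k + 5)*(k + 7)/12.
Get s_k = R·t_k = k*(k + 7)/(6*(k**2 + 7*k + 6)) with R(k) = B(k−1)f(k)/C(k) = k*(k + 2)*(k + 7)**2/(12*(k + 4)).
Δs = 2*(k + 4)/(k**4 + 16*k**3 + 83*k**2 + 152*k + 84), as required.
Evaluate s at k=9 and k=1: 4/25 and 2/21; difference 34/525.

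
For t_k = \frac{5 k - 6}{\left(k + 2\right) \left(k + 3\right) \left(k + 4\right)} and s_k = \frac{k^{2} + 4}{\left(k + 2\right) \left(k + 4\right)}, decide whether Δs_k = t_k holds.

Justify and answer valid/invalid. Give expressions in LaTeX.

s_(k+1) = ((k + 1)**2 + 4)/((k + 3)*(k + 5))
s_(k+1) − s_k = 2*(3*k**2 + 7*k - 10)/(k**4 + 14*k**3 + 71*k**2 + 154*k + 120)
(s_(k+1) − s_k) − t_k = (k**2 - 5*k + 10)/(k**4 + 14*k**3 + 71*k**2 + 154*k + 120)

Invalid: residual \frac{k^{2} - 5 k + 10}{k^{4} + 14 k^{3} + 71 k^{2} + 154 k + 120} ≠ 0.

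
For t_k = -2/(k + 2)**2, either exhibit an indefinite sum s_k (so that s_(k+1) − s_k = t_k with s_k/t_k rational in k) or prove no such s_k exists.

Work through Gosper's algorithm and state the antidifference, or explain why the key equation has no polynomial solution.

t_(k+1)/t_k = (k + 2)**2/(k + 3)**2.
A = k**2 + 4*k + 4, B = k**2 + 6*k + 9, C = 1.
f must satisfy (k**2 + 4*k + 4)·f(k+1) − (k**2 + 4*k + 4)·f(k) = 1.
Degrees (2,2,0) ⇒ d ≤ 0.
Put f(k) = c0: A·f(k+1) − B(k−1)·f(k) − C = -1; need -1 = 0 — inconsistent ⇒ no f, not summable.

no hypergeometric antidifference exists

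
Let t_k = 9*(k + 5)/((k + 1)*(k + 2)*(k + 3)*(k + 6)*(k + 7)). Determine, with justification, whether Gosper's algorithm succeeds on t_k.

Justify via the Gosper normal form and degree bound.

Compute t_(k+1)/t_k: get (k + 1)*(k + 6)**2/((k + 4)*(k + 5)*(k + 8)).
Normal form (A,B,C) = (k + 1, k + 8, k**3 + 14*k**2 + 65*k + 100).
Set up (k + 1)·f(k+1) − (k + 7)·f(k) − (k**3 + 14*k**2 + 65*k + 100) = 0.
From deg A=1, deg B=1, deg C=3: d=6.
Solve for f: f(k) = k*(k + 3)*(k + 4)**2*(k + 5)**2/36 (degree 6 ≤ 6).
R(k) = B(k−1)·f(k)/C(k) = k*(k + 3)*(k + 4)*(k + 7)/36; s_k = R·t_k = k*(k**2 + 9*k + 20)/(4*(k**3 + 9*k**2 + 20*k + 12)).
Δs = 9*(k + 5)/(k**5 + 19*k**4 + 131*k**3 + 401*k**2 + 540*k + 252), as required.

Yes. s_k = k*(k**2 + 9*k + 20)/(4*(k**3 + 9*k**2 + 20*k + 12)).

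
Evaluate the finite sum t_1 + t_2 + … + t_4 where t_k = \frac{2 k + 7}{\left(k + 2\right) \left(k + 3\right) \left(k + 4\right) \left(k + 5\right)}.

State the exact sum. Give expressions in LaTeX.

Σ = 16/315

Compute t_(k+1)/t_k: get (k + 2)*(2*k + 9)/((k + 6)*(2*k + 7)).
Factor: A=k + 2; B=k + 6; C=k + 7/2.
Solve (k + 2)·f(k+1) − (k + 5)·f(k) = k + 7/2.
Degrees (1,1,1) ⇒ d ≤ 3.
Coefficient equations give f(k) = k*(k + 3)*(k + 6)/16.
Certificate R = B(k−1)f/C = k*(k + 3)*(k + 5)*(k + 6)/(8*(2*k + 7)) gives s_k = k*(k + 6)/(8*(k**2 + 6*k + 8)).
Δs = (2*k + 7)/(k**4 + 14*k**3 + 71*k**2 + 154*k + 120), as required.
Sum = s_(5) − s_(1); s_(5) = 55/504, s_(1) = 7/120 ⇒ 16/315.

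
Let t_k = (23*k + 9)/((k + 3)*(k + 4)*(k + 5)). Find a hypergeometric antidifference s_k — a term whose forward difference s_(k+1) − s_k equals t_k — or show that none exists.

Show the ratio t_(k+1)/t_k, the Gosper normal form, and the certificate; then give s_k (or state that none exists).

r(k) = (k + 3)*(23*k + 32)/((k + 6)*(23*k + 9)) after simplifying.
Gosper form: A/B · C(k+1)/C(k) with A=k + 3, B=k + 6, C=k + 9/23.
Need (k + 3)·f(k+1) − (k + 5)·f(k) = k + 9/23.
d = 2 from the (1,1,1) case.
Coefficient equations give f(k) = k*(13*k - 1)/92.
Certificate R = B(k−1)f/C = k*(k + 5)*(13*k - 1)/(4*(23*k + 9)) gives s_k = k*(13*k - 1)/(4*(k + 3)*(k + 4)).
Δs = (23*k + 9)/(k**3 + 12*k**2 + 47*k + 60), as required.

s_k = k*(13*k - 1)/(4*(k + 3)*(k + 4))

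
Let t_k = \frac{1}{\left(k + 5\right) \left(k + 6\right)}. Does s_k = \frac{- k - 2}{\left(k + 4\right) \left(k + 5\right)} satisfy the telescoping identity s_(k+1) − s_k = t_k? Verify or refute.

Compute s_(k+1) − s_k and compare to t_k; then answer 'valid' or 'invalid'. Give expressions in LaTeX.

Invalid: residual - \frac{4}{k^{3} + 15 k^{2} + 74 k + 120} ≠ 0.

s_(k+1) = (-k - 3)/((k + 5)*(k + 6))
s_(k+1) − s_k = k/(k**3 + 15*k**2 + 74*k + 120)
(s_(k+1) − s_k) − t_k = -4/(k**3 + 15*k**2 + 74*k + 120)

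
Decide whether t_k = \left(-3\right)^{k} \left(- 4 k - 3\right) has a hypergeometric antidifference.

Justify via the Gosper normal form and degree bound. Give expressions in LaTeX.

Step 1: r(k) = 3*(-4*k - 7)/(4*k + 3).
A = -3, B = 1, C = k + 3/4.
Key eq: (-3)·f(k+1) = (1)·f(k) + (k + 3/4).
d = 1 from the (0,0,1) case.
Solve for f: f(k) = -k/4 (degree 1 ≤ 1).
Then R = B(k−1)f/C = -k/(4*k + 3), so s_k = R(k)·t_k = (-3)**k*k.
s_(k+1) − s_k = (-3)**k*(-4*k - 3) = t_k.

Yes. s_k = \left(-3\right)^{k} k.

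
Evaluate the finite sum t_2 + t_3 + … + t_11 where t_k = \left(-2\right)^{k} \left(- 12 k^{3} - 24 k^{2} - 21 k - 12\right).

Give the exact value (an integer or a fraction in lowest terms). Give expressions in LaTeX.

Compute t_(k+1)/t_k: get 2*(-4*k**3 - 20*k**2 - 35*k - 23)/(4*k**3 + 8*k**2 + 7*k + 4).
Factor: A=-2; B=1; C=k**3 + 2*k**2 + 7*k/4 + 1.
Key eq: (-2)·f(k+1) = (1)·f(k) + (k**3 + 2*k**2 + 7*k/4 + 1).
Degrees (0,0,3) ⇒ d ≤ 3.
Match coefficients ⇒ f(k) = -(4*k**3 - k + 2)/12.
Then R = B(k−1)f/C = -(4*k**3 - k + 2)/(3*(4*k**3 + 8*k**2 + 7*k + 4)), so s_k = R(k)·t_k = (-2)**k*(4*k**3 - k + 2).
Verify: (-2)**k*(-4*k**3 + 3*k - 8*(k + 1)**3 - 4) matches t_k.
Telescoping: Σ = s_(12) − s_(2) = 28270592 − (128) = 28270464.

Σ = 28270464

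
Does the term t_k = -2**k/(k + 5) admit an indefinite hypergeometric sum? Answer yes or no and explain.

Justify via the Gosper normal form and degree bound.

No — negative degree bound, so no certificate f.

r(k) = 2*(k + 5)/(k + 6) after simplifying.
Take A(k)=2*k + 10, B(k)=k + 6, C(k)=1.
Solve (2*k + 10)·f(k+1) − (k + 5)·f(k) = 1.
From deg A=1, deg B=1, deg C=0: d=-1.
Bound -1 < 0, so the key equation has no polynomial solution.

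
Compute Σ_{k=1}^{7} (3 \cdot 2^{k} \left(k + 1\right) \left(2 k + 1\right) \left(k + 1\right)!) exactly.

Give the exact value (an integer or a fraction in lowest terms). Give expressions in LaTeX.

Σ = 1950842880

Step 1: r(k) = (k + 2)**2*(4*k + 6)/((k + 1)*(2*k + 1)).
Take A(k)=2*k + 4, B(k)=1, C(k)=k**2 + 3*k/2 + 1/2.
f must satisfy (2*k + 4)·f(k+1) − (1)·f(k) = k**2 + 3*k/2 + 1/2.
From deg A=1, deg B=0, deg C=2: d=1.
A polynomial solution: f(k) = (k - 1)/2.
Certificate R = B(k−1)f/C = (k - 1)/((k + 1)*(2*k + 1)) gives s_k = 3*2**k*(k - 1)*factorial(k + 1).
s_(k+1) − s_k = 3*2**k*(k + 1)*(2*k + 1)*factorial(k + 1) = t_k.
Sum = s_(8) − s_(1); s_(8) = 1950842880, s_(1) = 0 ⇒ 1950842880.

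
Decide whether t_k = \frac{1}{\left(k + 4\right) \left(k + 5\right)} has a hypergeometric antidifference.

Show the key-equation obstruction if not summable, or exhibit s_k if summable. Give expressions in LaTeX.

Yes. s_k = \frac{k}{4 \left(k + 4\right)}.

Step 1: r(k) = (k + 4)/(k + 6).
Gosper form: A/B · C(k+1)/C(k) with A=k + 4, B=k + 6, C=1.
Set up (k + 4)·f(k+1) − (k + 5)·f(k) − (1) = 0.
From deg A=1, deg B=1, deg C=0: d=1.
Coefficient equations give f(k) = k/4.
Get s_k = R·t_k = k/(4*(k + 4)) with R(k) = B(k−1)f(k)/C(k) = k*(k + 5)/4.
s_(k+1) − s_k = 1/(k**2 + 9*k + 20) = t_k.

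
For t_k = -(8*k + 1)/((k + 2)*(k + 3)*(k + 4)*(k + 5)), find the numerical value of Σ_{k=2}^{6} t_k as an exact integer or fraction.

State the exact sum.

Step 1: r(k) = (k + 2)*(8*k + 9)/((k + 6)*(8*k + 1)).
So A=k + 2 and B=k + 6, with C=k + 1/8.
Need (k + 2)·f(k+1) − (k + 5)·f(k) = k + 1/8.
d = 3 from the (1,1,1) case.
Coefficient equations give f(k) = k*(k**2 + 9*k - 6)/64.
So s_k = (B(k−1)f/C)·t_k = (k*(k + 5)*(k**2 + 9*k - 6)/(8*(8*k + 1)))·t_k = k*(-k**2 - 9*k + 6)/(8*(k + 2)*(k + 3)*(k + 4)).
Δs = (-8*k - 1)/(k**4 + 14*k**3 + 71*k**2 + 154*k + 120), as required.
Telescoping: Σ = s_(7) − s_(2) = -371/3960 − (-1/30) = -239/3960.

Σ = -239/3960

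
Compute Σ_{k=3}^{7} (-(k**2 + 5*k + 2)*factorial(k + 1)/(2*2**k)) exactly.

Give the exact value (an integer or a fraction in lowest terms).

Σ = -16989

r(k) = (k + 2)*(5*k + (k + 1)**2 + 7)/(2*(k**2 + 5*k + 2)) after simplifying.
Normal form (A,B,C) = (k/2 + 1, 1, k**2 + 5*k + 2).
Set up (k/2 + 1)·f(k+1) − (1)·f(k) − (k**2 + 5*k + 2) = 0.
Degrees (1,0,2) ⇒ d ≤ 1.
Solve for f: f(k) = 2*(k + 4) (degree 1 ≤ 1).
R(k) = B(k−1)·f(k)/C(k) = 2*(k + 4)/(k**2 + 5*k + 2); s_k = R·t_k = -(k + 4)*factorial(k + 1)/2**k.
Verify: -(k**2 + 5*k + 2)*factorial(k + 1)/(2*2**k) matches t_k.
Sum = s_(8) − s_(3); s_(8) = -17010, s_(3) = -21 ⇒ -16989.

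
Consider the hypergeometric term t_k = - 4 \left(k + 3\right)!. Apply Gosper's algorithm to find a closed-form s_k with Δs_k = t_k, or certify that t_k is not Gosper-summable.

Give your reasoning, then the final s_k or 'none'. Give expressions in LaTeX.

none (Gosper's algorithm certifies no s_k)

Ratio r(k) = k + 4.
Gosper form: A/B · C(k+1)/C(k) with A=k + 4, B=1, C=1.
Key eq: (k + 4)·f(k+1) = (1)·f(k) + (1).
From deg A=1, deg B=0, deg C=0: d=-1.
d = -1 < 0 ⇒ no nonzero polynomial f; not summable.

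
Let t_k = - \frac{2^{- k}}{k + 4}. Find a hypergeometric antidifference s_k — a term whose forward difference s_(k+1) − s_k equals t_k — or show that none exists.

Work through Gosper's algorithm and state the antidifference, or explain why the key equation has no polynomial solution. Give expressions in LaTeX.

t_(k+1)/t_k = (k + 4)/(2*(k + 5)).
Take A(k)=k/2 + 2, B(k)=k + 5, C(k)=1.
Solve (k/2 + 2)·f(k+1) − (k + 4)·f(k) = 1.
deg f ≤ -1 (via 1,1,0).
Negative degree bound (-1): no f exists, t_k not Gosper-summable.

none — t_k is not Gosper-summable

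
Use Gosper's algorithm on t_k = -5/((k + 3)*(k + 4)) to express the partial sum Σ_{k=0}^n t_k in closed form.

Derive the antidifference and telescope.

r(k) = (k + 3)/(k + 5) after simplifying.
Gosper form: A/B · C(k+1)/C(k) with A=k + 3, B=k + 5, C=1.
Key eq: (k + 3)·f(k+1) = (k + 4)·f(k) + (1).
d = 1 from the (1,1,0) case.
Solve for f: f(k) = k/3 (degree 1 ≤ 1).
So s_k = (B(k−1)f/C)·t_k = (k*(k + 4)/3)·t_k = -5*k/(3*k + 9).
Verify: -5/(k**2 + 7*k + 12) matches t_k.
Telescope: S(n) = s_(n+1) − s_(0) = 5*(-n - 1)/(3*(n + 4)) − (0) = 5*(-n - 1)/(3*(n + 4)).

S(n) = 5*(-n - 1)/(3*(n + 4))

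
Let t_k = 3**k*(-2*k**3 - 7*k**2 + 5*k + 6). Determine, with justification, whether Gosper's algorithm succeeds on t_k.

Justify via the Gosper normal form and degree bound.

Yes. s_k = 3**k*(-k**3 + k**2 + 4*k - 3).

Step 1: r(k) = 3*(2*k**3 + 13*k**2 + 15*k - 2)/(2*k**3 + 7*k**2 - 5*k - 6).
Normal form (A,B,C) = (3, 1, k**3 + 7*k**2/2 - 5*k/2 - 3).
Need (3)·f(k+1) − (1)·f(k) = k**3 + 7*k**2/2 - 5*k/2 - 3.
d = 3 from the (0,0,3) case.
Coefficient equations give f(k) = (k**3 - k**2 - 4*k + 3)/2.
R(k) = B(k−1)·f(k)/C(k) = (k**3 - k**2 - 4*k + 3)/(2*k**3 + 7*k**2 - 5*k - 6); s_k = R·t_k = 3**k*(-k**3 + k**2 + 4*k - 3).
s_(k+1) − s_k = 3**k*(-2*k**3 - 7*k**2 + 5*k + 6) = t_k.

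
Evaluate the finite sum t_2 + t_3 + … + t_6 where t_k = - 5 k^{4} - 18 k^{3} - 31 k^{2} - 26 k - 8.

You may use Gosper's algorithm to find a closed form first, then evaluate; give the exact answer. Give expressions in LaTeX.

Σ = -22640

Ratio r(k) = (5*k**4 + 38*k**3 + 115*k**2 + 162*k + 88)/(5*k**4 + 18*k**3 + 31*k**2 + 26*k + 8).
So A=1 and B=1, with C=k**4 + 18*k**3/5 + 31*k**2/5 + 26*k/5 + 8/5.
Solve (1)·f(k+1) − (1)·f(k) = k**4 + 18*k**3/5 + 31*k**2/5 + 26*k/5 + 8/5.
From deg A=0, deg B=0, deg C=4: d=5.
Solving with deg f ≤ 5: f(k) = k**2*(k + 1)*(k**2 + k + 2)/5.
Get s_k = R·t_k = k**2*(-k**3 - 2*k**2 - 3*k - 2) with R(k) = B(k−1)f(k)/C(k) = k**2*(k**2 + k + 2)/(5*k**3 + 13*k**2 + 18*k + 8).
s_(k+1) − s_k = -5*k**4 - 18*k**3 - 31*k**2 - 26*k - 8 = t_k.
Evaluate s at k=7 and k=2: -22736 and -96; difference -22640.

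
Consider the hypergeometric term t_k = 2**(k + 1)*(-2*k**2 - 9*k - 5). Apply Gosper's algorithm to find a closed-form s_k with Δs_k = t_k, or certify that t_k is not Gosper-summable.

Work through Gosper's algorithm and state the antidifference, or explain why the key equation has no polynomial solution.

Step 1: r(k) = 2*(2*k**2 + 13*k + 16)/(2*k**2 + 9*k + 5).
Factor: A=2; B=1; C=k**2 + 9*k/2 + 5/2.
Set up (2)·f(k+1) − (1)·f(k) − (k**2 + 9*k/2 + 5/2) = 0.
Bound: deg f ≤ 2.
Solving with deg f ≤ 2: f(k) = (k + 1)*(2*k - 1)/2.
R(k) = B(k−1)·f(k)/C(k) = (k + 1)*(2*k - 1)/(2*k**2 + 9*k + 5); s_k = R·t_k = 2**(k + 1)*(-2*k**2 - k + 1).
s_(k+1) − s_k = 2**(k + 1)*(-2*k**2 - 9*k - 5) = t_k.

s_k = 2**(k + 1)*(-2*k**2 - k + 1)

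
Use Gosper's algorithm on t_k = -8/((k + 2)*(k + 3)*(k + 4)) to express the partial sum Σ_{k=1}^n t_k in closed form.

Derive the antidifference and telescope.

S(n) = n*(-n - 7)/(3*(n**2 + 7*n + 12))

Compute t_(k+1)/t_k: get (k + 2)/(k + 5).
Factor: A=k + 2; B=k + 5; C=1.
f must satisfy (k + 2)·f(k+1) − (k + 4)·f(k) = 1.
Degrees (1,1,0) ⇒ d ≤ 2.
Solve for f: f(k) = k*(k + 5)/12 (degree 2 ≤ 2).
Then R = B(k−1)f/C = k*(k + 4)*(k + 5)/12, so s_k = R(k)·t_k = 2*k*(-k - 5)/(3*(k + 2)*(k + 3)).
Δs = -8/(k**3 + 9*k**2 + 26*k + 24), as required.
Σ_(k=1)^n t_k = s_(n+1) − s_(1) = (2*(-n**2 - 7*n - 6)/(3*(n**2 + 7*n + 12))) − (-1/3), i.e. n*(-n - 7)/(3*(n**2 + 7*n + 12)).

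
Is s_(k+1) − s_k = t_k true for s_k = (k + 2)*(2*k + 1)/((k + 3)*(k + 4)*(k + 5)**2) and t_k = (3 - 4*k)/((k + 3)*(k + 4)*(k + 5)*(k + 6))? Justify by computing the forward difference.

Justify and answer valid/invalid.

s_(k+1) = (k + 3)*(2*k + 3)/((k + 4)*(k + 5)*(k + 6)**2)
s_(k+1) − s_k = (-(k + 2)*(k + 6)**2*(2*k + 1) + (k + 3)**2*(k + 5)*(2*k + 3))/((k + 3)*(k + 4)*(k + 5)**2*(k + 6)**2)
(s_(k+1) − s_k) − t_k = 9*(2*k**2 + 10*k - 3)/(k**6 + 29*k**5 + 347*k**4 + 2191*k**3 + 7692*k**2 + 14220*k + 10800)

Invalid: residual 9*(2*k**2 + 10*k - 3)/(k**6 + 29*k**5 + 347*k**4 + 2191*k**3 + 7692*k**2 + 14220*k + 10800) ≠ 0.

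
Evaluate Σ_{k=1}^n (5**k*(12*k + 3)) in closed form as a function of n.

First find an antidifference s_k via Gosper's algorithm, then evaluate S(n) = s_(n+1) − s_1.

S(n) = 15*5**n*n

r(k) = 5*(4*k + 5)/(4*k + 1) after simplifying.
Factor: A=5; B=1; C=k + 1/4.
f must satisfy (5)·f(k+1) − (1)·f(k) = k + 1/4.
Degrees (0,0,1) ⇒ d ≤ 1.
Solving with deg f ≤ 1: f(k) = (k - 1)/4.
Then R = B(k−1)f/C = (k - 1)/(4*k + 1), so s_k = R(k)·t_k = 3*5**k*(k - 1).
Δs = 5**k*(12*k + 3), as required.
s_(n+1) = 15*5**n*n and s_(1) = 0, so S(n) = 15*5**n*n.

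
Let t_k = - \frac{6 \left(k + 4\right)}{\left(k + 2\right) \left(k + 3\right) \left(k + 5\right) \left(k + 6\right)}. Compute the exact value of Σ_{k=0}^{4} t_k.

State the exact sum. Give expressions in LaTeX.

Σ = -9/35

Ratio r(k) = (k + 2)*(k + 5)**2/((k + 4)**2*(k + 7)).
Factor: A=k + 2; B=k + 7; C=k**2 + 8*k + 16.
Set up (k + 2)·f(k+1) − (k + 6)·f(k) − (k**2 + 8*k + 16) = 0.
Bound: deg f ≤ 4.
Coefficient equations give f(k) = k*(k + 3)*(k + 4)*(k + 7)/20.
Certificate R = B(k−1)f/C = k*(k + 3)*(k + 6)*(k + 7)/(20*(k + 4)) gives s_k = 3*k*(-k - 7)/(10*(k**2 + 7*k + 10)).
s_(k+1) − s_k = 6*(-k - 4)/(k**4 + 16*k**3 + 91*k**2 + 216*k + 180) = t_k.
Sum = s_(5) − s_(0); s_(5) = -9/35, s_(0) = 0 ⇒ -9/35.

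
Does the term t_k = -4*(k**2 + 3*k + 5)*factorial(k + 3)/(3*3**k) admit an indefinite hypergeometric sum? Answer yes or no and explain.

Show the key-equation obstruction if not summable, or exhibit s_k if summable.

Step 1: r(k) = (k + 4)*(3*k + (k + 1)**2 + 8)/(3*(k**2 + 3*k + 5)).
Normal form (A,B,C) = (k/3 + 4/3, 1, k**2 + 3*k + 5).
Need (k/3 + 4/3)·f(k+1) − (1)·f(k) = k**2 + 3*k + 5.
From deg A=1, deg B=0, deg C=2: d=1.
A polynomial solution: f(k) = 3*(k + 1).
R(k) = B(k−1)·f(k)/C(k) = 3*(k + 1)/(k**2 + 3*k + 5); s_k = R·t_k = -4*(k + 1)*factorial(k + 3)/3**k.
Verify: -4*(k**2 + 3*k + 5)*factorial(k + 3)/(3*3**k) matches t_k.

Yes. s_k = -4*(k + 1)*factorial(k + 3)/3**k.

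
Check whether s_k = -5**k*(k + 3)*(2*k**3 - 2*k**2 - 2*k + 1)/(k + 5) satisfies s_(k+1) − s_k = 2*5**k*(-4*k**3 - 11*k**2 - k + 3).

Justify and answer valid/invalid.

s_(k+1) = 5**(k + 1)*(-2*k**4 - 12*k**3 - 16*k**2 + k + 4)/(k + 6)
s_(k+1) − s_k = 5**k*(-8*k**5 - 94*k**4 - 364*k**3 - 448*k**2 + 18*k + 118)/(k**2 + 11*k + 30)
(s_(k+1) − s_k) − t_k = 5**k*(16*k**4 + 120*k**3 + 228*k**2 + 12*k - 62)/(k**2 + 11*k + 30)

Invalid: residual 5**k*(16*k**4 + 120*k**3 + 228*k**2 + 12*k - 62)/(k**2 + 11*k + 30) ≠ 0.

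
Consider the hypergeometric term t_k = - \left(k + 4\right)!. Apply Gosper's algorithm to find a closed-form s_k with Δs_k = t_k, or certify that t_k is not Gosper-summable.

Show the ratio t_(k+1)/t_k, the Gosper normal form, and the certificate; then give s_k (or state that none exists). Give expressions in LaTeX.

Compute t_(k+1)/t_k: get k + 5.
Factor: A=k + 5; B=1; C=1.
Key eq: (k + 5)·f(k+1) = (1)·f(k) + (1).
deg f ≤ -1 (via 1,0,0).
deg f ≤ -1 is impossible — no certificate.

none (Gosper's algorithm certifies no s_k)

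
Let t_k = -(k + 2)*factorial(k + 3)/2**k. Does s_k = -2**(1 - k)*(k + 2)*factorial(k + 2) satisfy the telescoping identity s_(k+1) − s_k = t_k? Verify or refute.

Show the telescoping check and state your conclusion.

s_(k+1) = -(k + 3)*factorial(k + 3)/2**k
s_(k+1) − s_k = -(k**2 + 4*k + 5)*factorial(k + 2)/2**k
(s_(k+1) − s_k) − t_k = (k + 1)*factorial(k + 2)/2**k

Invalid: residual (k + 1)*factorial(k + 2)/2**k ≠ 0.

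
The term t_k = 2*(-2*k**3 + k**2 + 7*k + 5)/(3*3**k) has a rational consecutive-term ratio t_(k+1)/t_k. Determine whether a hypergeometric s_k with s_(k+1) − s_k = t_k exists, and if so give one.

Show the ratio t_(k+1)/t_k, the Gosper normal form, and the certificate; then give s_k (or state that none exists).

Ratio r(k) = (2*k**3 + 5*k**2 - 3*k - 11)/(3*(2*k**3 - k**2 - 7*k - 5)).
So A=1/3 and B=1, with C=k**3 - k**2/2 - 7*k/2 - 5/2.
Set up (1/3)·f(k+1) − (1)·f(k) − (k**3 - k**2/2 - 7*k/2 - 5/2) = 0.
Degrees (0,0,3) ⇒ d ≤ 3.
Solving with deg f ≤ 3: f(k) = -3*(k**3 + k**2 - k - 2)/2.
Certificate R = B(k−1)f/C = -3*(k**3 + k**2 - k - 2)/(2*k**3 - k**2 - 7*k - 5) gives s_k = 2*(k**3 + k**2 - k - 2)/3**k.
s_(k+1) − s_k = 2*(-2*k**3 + k**2 + 7*k + 5)/(3*3**k) = t_k.

s_k = 2*(k**3 + k**2 - k - 2)/3**k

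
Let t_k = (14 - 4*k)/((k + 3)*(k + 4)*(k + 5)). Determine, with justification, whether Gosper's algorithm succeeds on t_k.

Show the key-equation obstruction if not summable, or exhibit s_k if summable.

t_(k+1)/t_k = (k + 3)*(2*k - 5)/((k + 6)*(2*k - 7)).
Normal form (A,B,C) = (k + 3, k + 6, k - 7/2).
Need (k + 3)·f(k+1) − (k + 5)·f(k) = k - 7/2.
d = 2 from the (1,1,1) case.
Solve for f: f(k) = -k*(k + 55)/48 (degree 2 ≤ 2).
Certificate R = B(k−1)f/C = -k*(k + 5)*(k + 55)/(24*(2*k - 7)) gives s_k = k*(k + 55)/(12*(k + 3)*(k + 4)).
Verify: 2*(7 - 2*k)/(k**3 + 12*k**2 + 47*k + 60) matches t_k.

Yes. s_k = k*(k + 55)/(12*(k + 3)*(k + 4)).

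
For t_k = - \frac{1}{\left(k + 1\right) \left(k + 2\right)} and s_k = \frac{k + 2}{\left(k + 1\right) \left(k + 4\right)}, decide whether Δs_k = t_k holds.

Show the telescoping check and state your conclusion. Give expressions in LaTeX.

Invalid: residual \frac{4 \left(k + 3\right)}{k^{4} + 12 k^{3} + 49 k^{2} + 78 k + 40} ≠ 0.

s_(k+1) = (k + 3)/((k + 2)*(k + 5))
s_(k+1) − s_k = (-k**2 - 5*k - 8)/(k**4 + 12*k**3 + 49*k**2 + 78*k + 40)
(s_(k+1) − s_k) − t_k = 4*(k + 3)/(k**4 + 12*k**3 + 49*k**2 + 78*k + 40)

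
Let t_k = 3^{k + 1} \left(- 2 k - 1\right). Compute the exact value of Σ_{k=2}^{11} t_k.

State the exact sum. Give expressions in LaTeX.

t_(k+1)/t_k = 3*(2*k + 3)/(2*k + 1).
A = 3, B = 1, C = k + 1/2.
Key eq: (3)·f(k+1) = (1)·f(k) + (k + 1/2).
deg f ≤ 1 (via 0,0,1).
A polynomial solution: f(k) = (k - 1)/2.
Get s_k = R·t_k = 3**(k + 1)*(1 - k) with R(k) = B(k−1)f(k)/C(k) = (k - 1)/(2*k + 1).
Δs = 3**(k + 1)*(-2*k - 1), as required.
Σ_(k=2)^(11) t_k = s_(12) − s_(2) = -17537553 − (-27) = -17537526.

Σ = -17537526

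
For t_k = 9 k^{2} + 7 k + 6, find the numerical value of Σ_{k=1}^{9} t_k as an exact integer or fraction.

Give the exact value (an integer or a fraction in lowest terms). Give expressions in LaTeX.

Σ = 2934

The ratio is (9*k**2 + 25*k + 22)/(9*k**2 + 7*k + 6).
A = 1, B = 1, C = k**2 + 7*k/9 + 2/3.
Solve (1)·f(k+1) − (1)·f(k) = k**2 + 7*k/9 + 2/3.
deg f ≤ 3 (via 0,0,2).
Solving with deg f ≤ 3: f(k) = k*(3*k**2 - k + 4)/9.
So s_k = (B(k−1)f/C)·t_k = (k*(3*k**2 - k + 4)/(9*k**2 + 7*k + 6))·t_k = k*(3*k**2 - k + 4).
Δs = 9*k**2 + 7*k + 6, as required.
Sum = s_(10) − s_(1); s_(10) = 2940, s_(1) = 6 ⇒ 2934.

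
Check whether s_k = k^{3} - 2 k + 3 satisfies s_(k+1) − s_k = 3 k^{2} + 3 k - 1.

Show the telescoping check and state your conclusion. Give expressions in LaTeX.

s_(k+1) = -2*k + (k + 1)**3 + 1
s_(k+1) − s_k = -k**3 + (k + 1)**3 - 2
(s_(k+1) − s_k) − t_k = 0

valid; difference matches t_k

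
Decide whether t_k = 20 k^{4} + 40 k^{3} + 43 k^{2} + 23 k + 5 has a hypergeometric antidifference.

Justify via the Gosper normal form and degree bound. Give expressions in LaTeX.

Yes. s_k = 4 k^{5} + k^{3}.

Compute t_(k+1)/t_k: get (20*k**4 + 120*k**3 + 283*k**2 + 309*k + 131)/(20*k**4 + 40*k**3 + 43*k**2 + 23*k + 5).
Take A(k)=1, B(k)=1, C(k)=k**4 + 2*k**3 + 43*k**2/20 + 23*k/20 + 1/4.
Need (1)·f(k+1) − (1)·f(k) = k**4 + 2*k**3 + 43*k**2/20 + 23*k/20 + 1/4.
From deg A=0, deg B=0, deg C=4: d=5.
Solve for f: f(k) = k**3*(4*k**2 + 1)/20 (degree 5 ≤ 5).
Certificate R = B(k−1)f/C = k**3*(4*k**2 + 1)/(20*k**4 + 40*k**3 + 43*k**2 + 23*k + 5) gives s_k = 4*k**5 + k**3.
s_(k+1) − s_k = -4*k**5 - k**3 + 4*(k + 1)**5 + (k + 1)**3 = t_k.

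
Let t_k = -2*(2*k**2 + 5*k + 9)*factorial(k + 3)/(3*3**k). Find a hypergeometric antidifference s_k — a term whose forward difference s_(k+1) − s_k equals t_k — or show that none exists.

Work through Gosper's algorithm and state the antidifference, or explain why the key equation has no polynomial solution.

s_k = -2*(2*k + 1)*factorial(k + 3)/3**k

The ratio is (k + 4)*(5*k + 2*(k + 1)**2 + 14)/(3*(2*k**2 + 5*k + 9)).
So A=k/3 + 4/3 and B=1, with C=k**2 + 5*k/2 + 9/2.
Need (k/3 + 4/3)·f(k+1) − (1)·f(k) = k**2 + 5*k/2 + 9/2.
deg f ≤ 1 (via 1,0,2).
Solve for f: f(k) = 3*(2*k + 1)/2 (degree 1 ≤ 1).
Certificate R = B(k−1)f/C = 3*(2*k + 1)/(2*k**2 + 5*k + 9) gives s_k = -2*(2*k + 1)*factorial(k + 3)/3**k.
s_(k+1) − s_k = -2*(2*k**2 + 5*k + 9)*factorial(k + 3)/(3*3**k) = t_k.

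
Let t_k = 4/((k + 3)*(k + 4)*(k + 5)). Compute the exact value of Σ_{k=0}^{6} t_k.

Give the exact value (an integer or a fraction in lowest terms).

t_(k+1)/t_k = (k + 3)/(k + 6).
So A=k + 3 and B=k + 6, with C=1.
f must satisfy (k + 3)·f(k+1) − (k + 5)·f(k) = 1.
Degrees (1,1,0) ⇒ d ≤ 2.
A polynomial solution: f(k) = k*(k + 7)/24.
Then R = B(k−1)f/C = k*(k + 5)*(k + 7)/24, so s_k = R(k)·t_k = k*(k + 7)/(6*(k + 3)*(k + 4)).
Verify: 4/(k**3 + 12*k**2 + 47*k + 60) matches t_k.
Sum = s_(7) − s_(0); s_(7) = 49/330, s_(0) = 0 ⇒ 49/330.

Σ = 49/330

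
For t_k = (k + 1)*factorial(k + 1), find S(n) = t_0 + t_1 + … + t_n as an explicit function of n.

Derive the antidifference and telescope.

S(n) = factorial(n + 2) - 1

Ratio r(k) = (k + 2)**2/(k + 1).
Take A(k)=k + 2, B(k)=1, C(k)=k + 1.
Set up (k + 2)·f(k+1) − (1)·f(k) − (k + 1) = 0.
Bound: deg f ≤ 0.
Match coefficients ⇒ f(k) = 1.
Get s_k = R·t_k = factorial(k + 1) with R(k) = B(k−1)f(k)/C(k) = 1/(k + 1).
Check: Δs_k = (k + 1)*factorial(k + 1). ✓
Telescope: S(n) = s_(n+1) − s_(0) = factorial(n + 2) − (1) = factorial(n + 2) - 1.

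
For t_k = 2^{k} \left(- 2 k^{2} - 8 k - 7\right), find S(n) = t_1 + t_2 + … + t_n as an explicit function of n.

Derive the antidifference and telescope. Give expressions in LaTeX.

S(n) = - 4 \cdot 2^{n} n^{2} - 8 \cdot 2^{n} n - 10 \cdot 2^{n} + 10

The ratio is 2*(2*k**2 + 12*k + 17)/(2*k**2 + 8*k + 7).
Normal form (A,B,C) = (2, 1, k**2 + 4*k + 7/2).
Key eq: (2)·f(k+1) = (1)·f(k) + (k**2 + 4*k + 7/2).
Bound: deg f ≤ 2.
Solve for f: f(k) = (2*k**2 + 3)/2 (degree 2 ≤ 2).
Then R = B(k−1)f/C = (2*k**2 + 3)/(2*k**2 + 8*k + 7), so s_k = R(k)·t_k = 2**k*(-2*k**2 - 3).
Δs = 2**k*(-2*k**2 - 8*k - 7), as required.
s_(n+1) = 2**(n + 1)*(-2*n**2 - 4*n - 5) and s_(1) = -10, so S(n) = -4*2**n*n**2 - 8*2**n*n - 10*2**n + 10.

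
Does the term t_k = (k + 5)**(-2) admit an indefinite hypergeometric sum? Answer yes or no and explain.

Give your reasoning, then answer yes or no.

Compute t_(k+1)/t_k: get (k + 5)**2/(k + 6)**2.
A = k**2 + 10*k + 25, B = k**2 + 12*k + 36, C = 1.
Solve (k**2 + 10*k + 25)·f(k+1) − (k**2 + 10*k + 25)·f(k) = 1.
Degrees (2,2,0) ⇒ d ≤ 0.
Put f(k) = c0: A·f(k+1) − B(k−1)·f(k) − C = -1; need -1 = 0 — inconsistent ⇒ no f, not summable.

No — the linear system for f has no solution.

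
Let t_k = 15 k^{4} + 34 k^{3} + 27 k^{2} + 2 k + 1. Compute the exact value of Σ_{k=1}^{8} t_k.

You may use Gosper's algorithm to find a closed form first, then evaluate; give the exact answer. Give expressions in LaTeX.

Σ = 181232

The ratio is (15*k**4 + 94*k**3 + 219*k**2 + 218*k + 79)/(15*k**4 + 34*k**3 + 27*k**2 + 2*k + 1).
Normal form (A,B,C) = (1, 1, k**4 + 34*k**3/15 + 9*k**2/5 + 2*k/15 + 1/15).
f must satisfy (1)·f(k+1) − (1)·f(k) = k**4 + 34*k**3/15 + 9*k**2/5 + 2*k/15 + 1/15.
d = 5 from the (0,0,4) case.
Solve for f: f(k) = k*(3*k**4 + k**3 - 3*k**2 - 4*k + 4)/15 (degree 5 ≤ 5).
So s_k = (B(k−1)f/C)·t_k = (k*(3*k**4 + k**3 - 3*k**2 - 4*k + 4)/(15*k**4 + 34*k**3 + 27*k**2 + 2*k + 1))·t_k = k*(3*k**4 + k**3 - 3*k**2 - 4*k + 4).
Verify: 15*k**4 + 34*k**3 + 27*k**2 + 2*k + 1 matches t_k.
Σ_(k=1)^(8) t_k = s_(9) − s_(1) = 181233 − (1) = 181232.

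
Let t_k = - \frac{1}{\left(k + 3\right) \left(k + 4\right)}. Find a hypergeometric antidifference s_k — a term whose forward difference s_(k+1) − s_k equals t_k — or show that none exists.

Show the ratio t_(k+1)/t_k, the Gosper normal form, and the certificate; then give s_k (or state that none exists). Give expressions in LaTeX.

Step 1: r(k) = (k + 3)/(k + 5).
Normal form (A,B,C) = (k + 3, k + 5, 1).
Key eq: (k + 3)·f(k+1) = (k + 4)·f(k) + (1).
deg f ≤ 1 (via 1,1,0).
Solving with deg f ≤ 1: f(k) = k/3.
Certificate R = B(k−1)f/C = k*(k + 4)/3 gives s_k = -k/(3*k + 9).
Verify: -1/(k**2 + 7*k + 12) matches t_k.

s_k = - \frac{k}{3 k + 9}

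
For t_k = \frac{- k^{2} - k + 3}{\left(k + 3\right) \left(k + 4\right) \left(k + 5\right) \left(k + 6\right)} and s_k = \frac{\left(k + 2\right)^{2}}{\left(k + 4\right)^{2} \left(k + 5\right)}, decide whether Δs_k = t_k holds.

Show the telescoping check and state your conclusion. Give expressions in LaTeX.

Invalid: residual \frac{2 k^{3} + 15 k^{2} + 29 k + 12}{k^{6} + 27 k^{5} + 301 k^{4} + 1773 k^{3} + 5818 k^{2} + 10080 k + 7200} ≠ 0.

s_(k+1) = (k + 3)**2/((k + 5)**2*(k + 6))
s_(k+1) − s_k = (-(k + 2)**2*(k + 5)*(k + 6) + (k + 3)**2*(k + 4)**2)/((k + 4)**2*(k + 5)**2*(k + 6))
(s_(k+1) − s_k) − t_k = (2*k**3 + 15*k**2 + 29*k + 12)/(k**6 + 27*k**5 + 301*k**4 + 1773*k**3 + 5818*k**2 + 10080*k + 7200)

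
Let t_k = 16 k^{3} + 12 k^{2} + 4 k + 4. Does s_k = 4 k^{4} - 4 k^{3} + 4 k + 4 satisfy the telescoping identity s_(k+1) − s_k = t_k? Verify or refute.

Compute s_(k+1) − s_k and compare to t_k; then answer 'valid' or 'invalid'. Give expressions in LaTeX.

s_(k+1) = 4*k + 4*(k + 1)**4 - 4*(k + 1)**3 + 8
s_(k+1) − s_k = 16*k**3 + 12*k**2 + 4*k + 4
(s_(k+1) − s_k) − t_k = 0

Valid — Δs_k = t_k.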